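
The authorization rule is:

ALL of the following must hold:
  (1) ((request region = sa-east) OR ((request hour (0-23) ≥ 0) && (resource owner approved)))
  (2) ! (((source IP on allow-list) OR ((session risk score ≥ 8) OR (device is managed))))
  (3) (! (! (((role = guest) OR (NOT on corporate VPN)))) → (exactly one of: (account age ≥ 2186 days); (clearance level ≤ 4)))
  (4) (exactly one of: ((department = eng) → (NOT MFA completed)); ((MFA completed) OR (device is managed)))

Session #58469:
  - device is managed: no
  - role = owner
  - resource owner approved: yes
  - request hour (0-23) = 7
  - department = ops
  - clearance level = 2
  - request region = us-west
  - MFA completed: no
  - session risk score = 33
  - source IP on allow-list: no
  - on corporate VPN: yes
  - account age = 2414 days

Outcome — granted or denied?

Atomic conditions:
  request region = sa-east: us-west == sa-east is false
  request hour (0-23) ≥ 0: 7 ≥ 0 is true
  resource owner approved: yes → true
  source IP on allow-list: no → false
  session risk score ≥ 8: 33 ≥ 8 is true
  device is managed: no → false
  role = guest: owner == guest is false
  NOT on corporate VPN: yes → false
  account age ≥ 2186 days: 2414 ≥ 2186 is true
  clearance level ≤ 4: 2 ≤ 4 is true
  department = eng: ops == eng is false
  NOT MFA completed: no → true
  MFA completed: no → false
Combine:
[1.2] true AND true = true
[1] false OR true = true
[2.1.2] true OR false = true
[2.1] false OR true = true
[2] NOT true = false
[3.1.1.1] false OR false = false
[3.1.1] NOT false = true
[3.1] NOT true = false
[3.2] exactly-one(true, true) = false
[3] false → false (antecedent false ⇒ implication holds) = true
[4.1] false → true (antecedent false ⇒ implication holds) = true
[4.2] false OR false = false
[4] exactly-one(true, false) = true
[root] true AND false AND true AND true = false
Overall: false → denied

Denied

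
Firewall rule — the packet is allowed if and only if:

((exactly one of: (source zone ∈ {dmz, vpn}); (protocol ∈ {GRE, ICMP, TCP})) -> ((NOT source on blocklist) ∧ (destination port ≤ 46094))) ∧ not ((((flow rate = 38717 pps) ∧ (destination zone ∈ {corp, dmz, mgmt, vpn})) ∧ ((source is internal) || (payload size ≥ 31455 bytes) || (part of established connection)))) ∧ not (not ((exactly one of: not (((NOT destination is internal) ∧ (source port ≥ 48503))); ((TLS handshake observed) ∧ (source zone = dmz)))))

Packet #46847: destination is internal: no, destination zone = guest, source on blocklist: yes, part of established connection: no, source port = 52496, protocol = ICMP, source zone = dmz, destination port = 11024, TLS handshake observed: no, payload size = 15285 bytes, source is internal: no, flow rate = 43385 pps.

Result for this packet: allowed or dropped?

Dropped

Atomic conditions:
  source zone ∈ {dmz, vpn}: dmz is in the set → true
  protocol ∈ {GRE, ICMP, TCP}: ICMP is in the set → true
  NOT source on blocklist: yes → false
  destination port ≤ 46094: 11024 ≤ 46094 is true
  flow rate = 38717 pps: 43385 == 38717 is false
  destination zone ∈ {corp, dmz, mgmt, vpn}: guest is not in the set → false
  source is internal: no → false
  payload size ≥ 31455 bytes: 15285 ≥ 31455 is false
  part of established connection: no → false
  NOT destination is internal: no → true
  source port ≥ 48503: 52496 ≥ 48503 is true
  TLS handshake observed: no → false
  source zone = dmz: dmz == dmz is true
Combine:
[1.1] exactly-one(true, true) = false
[1.2] false AND true = false
[1] false → false (antecedent false ⇒ implication holds) = true
[2.1.1] false AND false = false
[2.1.2] false OR false OR false = false
[2.1] false AND false = false
[2] NOT false = true
[3.1.1.1.1] true AND true = true
[3.1.1.1] NOT true = false
[3.1.1.2] false AND true = false
[3.1.1] exactly-one(false, false) = false
[3.1] NOT false = true
[3] NOT true = false
[root] true AND true AND false = false
Overall: false → dropped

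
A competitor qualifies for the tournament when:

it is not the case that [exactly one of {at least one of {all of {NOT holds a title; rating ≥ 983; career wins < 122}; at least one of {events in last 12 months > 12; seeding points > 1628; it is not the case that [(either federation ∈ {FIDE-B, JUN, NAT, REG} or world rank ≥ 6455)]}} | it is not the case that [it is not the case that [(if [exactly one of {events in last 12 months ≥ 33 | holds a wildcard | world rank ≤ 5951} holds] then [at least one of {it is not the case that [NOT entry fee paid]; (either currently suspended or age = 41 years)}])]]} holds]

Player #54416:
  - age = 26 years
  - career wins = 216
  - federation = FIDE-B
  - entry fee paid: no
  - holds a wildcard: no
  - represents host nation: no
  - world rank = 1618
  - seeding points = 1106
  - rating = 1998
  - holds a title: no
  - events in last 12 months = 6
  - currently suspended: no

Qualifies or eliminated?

Qualifies

Atomic conditions:
  NOT holds a title: no → true
  rating ≥ 983: 1998 ≥ 983 is true
  career wins < 122: 216 < 122 is false
  events in last 12 months > 12: 6 > 12 is false
  seeding points > 1628: 1106 > 1628 is false
  federation ∈ {FIDE-B, JUN, NAT, REG}: FIDE-B is in the set → true
  world rank ≥ 6455: 1618 ≥ 6455 is false
  events in last 12 months ≥ 33: 6 ≥ 33 is false
  holds a wildcard: no → false
  world rank ≤ 5951: 1618 ≤ 5951 is true
  NOT entry fee paid: no → true
  currently suspended: no → false
  age = 41 years: 26 == 41 is false
Combine:
[1.1.1] true AND true AND false = false
[1.1.2.3.1] true OR false = true
[1.1.2.3] NOT true = false
[1.1.2] false OR false OR false = false
[1.1] false OR false = false
[1.2.1.1.1] exactly-one(false, false, true) = true
[1.2.1.1.2.1] NOT true = false
[1.2.1.1.2.2] false OR false = false
[1.2.1.1.2] false OR false = false
[1.2.1.1] true → false = false
[1.2.1] NOT false = true
[1.2] NOT true = false
[1] exactly-one(false, false) = false
[root] NOT false = true
Overall: true → qualifies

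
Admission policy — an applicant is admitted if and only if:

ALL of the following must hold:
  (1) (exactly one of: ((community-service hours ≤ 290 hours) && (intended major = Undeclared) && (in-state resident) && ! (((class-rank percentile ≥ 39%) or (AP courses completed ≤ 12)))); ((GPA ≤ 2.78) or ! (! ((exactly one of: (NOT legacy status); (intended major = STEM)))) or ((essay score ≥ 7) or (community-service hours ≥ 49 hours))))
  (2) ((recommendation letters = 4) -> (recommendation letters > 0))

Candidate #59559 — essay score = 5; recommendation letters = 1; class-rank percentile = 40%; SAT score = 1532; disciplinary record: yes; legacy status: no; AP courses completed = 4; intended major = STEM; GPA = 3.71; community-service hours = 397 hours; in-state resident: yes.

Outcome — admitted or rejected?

Admitted

Atomic conditions:
  community-service hours ≤ 290 hours: 397 ≤ 290 is false
  intended major = Undeclared: STEM == Undeclared is false
  in-state resident: yes → true
  class-rank percentile ≥ 39%: 40 ≥ 39 is true
  AP courses completed ≤ 12: 4 ≤ 12 is true
  GPA ≤ 2.78: 3.71 ≤ 2.78 is false
  NOT legacy status: no → true
  intended major = STEM: STEM == STEM is true
  essay score ≥ 7: 5 ≥ 7 is false
  community-service hours ≥ 49 hours: 397 ≥ 49 is true
  recommendation letters = 4: 1 == 4 is false
  recommendation letters > 0: 1 > 0 is true
Combine:
[1.1.4.1] true OR true = true
[1.1.4] NOT true = false
[1.1] false AND false AND true AND false = false
[1.2.2.1.1] exactly-one(true, true) = false
[1.2.2.1] NOT false = true
[1.2.2] NOT true = false
[1.2.3] false OR true = true
[1.2] false OR false OR true = true
[1] exactly-one(false, true) = true
[2] false → true (antecedent false ⇒ implication holds) = true
[root] true AND true = true
Overall: true → admitted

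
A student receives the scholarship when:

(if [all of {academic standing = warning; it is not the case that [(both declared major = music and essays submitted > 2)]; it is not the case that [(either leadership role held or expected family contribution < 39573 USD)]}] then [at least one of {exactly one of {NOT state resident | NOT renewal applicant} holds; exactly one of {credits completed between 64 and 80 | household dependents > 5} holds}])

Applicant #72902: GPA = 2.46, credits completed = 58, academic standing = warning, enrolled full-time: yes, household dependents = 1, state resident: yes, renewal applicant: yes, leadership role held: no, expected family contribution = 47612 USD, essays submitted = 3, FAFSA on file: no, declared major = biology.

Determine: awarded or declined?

Atomic conditions:
  academic standing = warning: warning == warning is true
  declared major = music: biology == music is false
  essays submitted > 2: 3 > 2 is true
  leadership role held: no → false
  expected family contribution < 39573 USD: 47612 < 39573 is false
  NOT state resident: yes → false
  NOT renewal applicant: yes → false
  credits completed between 64 and 80: 58 in [64, 80] is false
  household dependents > 5: 1 > 5 is false
Combine:
[1.2.1] false AND true = false
[1.2] NOT false = true
[1.3.1] false OR false = false
[1.3] NOT false = true
[1] true AND true AND true = true
[2.1] exactly-one(false, false) = false
[2.2] exactly-one(false, false) = false
[2] false OR false = false
[root] true → false = false
Overall: false → declined

Declined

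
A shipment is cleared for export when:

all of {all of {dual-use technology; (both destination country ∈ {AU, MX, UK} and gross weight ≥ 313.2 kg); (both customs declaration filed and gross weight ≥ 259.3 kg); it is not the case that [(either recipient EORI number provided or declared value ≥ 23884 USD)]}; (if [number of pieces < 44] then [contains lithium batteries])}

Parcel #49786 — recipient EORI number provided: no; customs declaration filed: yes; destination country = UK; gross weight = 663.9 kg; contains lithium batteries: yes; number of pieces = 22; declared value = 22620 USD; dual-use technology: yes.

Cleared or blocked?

Atomic conditions:
  dual-use technology: yes → true
  destination country ∈ {AU, MX, UK}: UK is in the set → true
  gross weight ≥ 313.2 kg: 663.9 ≥ 313.2 is true
  customs declaration filed: yes → true
  gross weight ≥ 259.3 kg: 663.9 ≥ 259.3 is true
  recipient EORI number provided: no → false
  declared value ≥ 23884 USD: 22620 ≥ 23884 is false
  number of pieces < 44: 22 < 44 is true
  contains lithium batteries: yes → true
Combine:
[1.2] true AND true = true
[1.3] true AND true = true
[1.4.1] false OR false = false
[1.4] NOT false = true
[1] true AND true AND true AND true = true
[2] true → true = true
[root] true AND true = true
Overall: true → cleared

Cleared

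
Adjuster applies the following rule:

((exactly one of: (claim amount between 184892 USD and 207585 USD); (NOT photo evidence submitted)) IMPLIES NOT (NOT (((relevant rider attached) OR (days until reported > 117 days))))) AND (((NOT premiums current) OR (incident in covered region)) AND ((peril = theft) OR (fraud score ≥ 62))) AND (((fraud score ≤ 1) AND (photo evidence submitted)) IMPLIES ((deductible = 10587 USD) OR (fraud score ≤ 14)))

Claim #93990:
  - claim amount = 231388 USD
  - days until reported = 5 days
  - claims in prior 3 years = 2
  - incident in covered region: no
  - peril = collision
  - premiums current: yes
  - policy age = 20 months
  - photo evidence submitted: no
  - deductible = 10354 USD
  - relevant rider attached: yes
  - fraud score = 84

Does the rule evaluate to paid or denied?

Denied

Atomic conditions:
  claim amount between 184892 USD and 207585 USD: 231388 in [184892, 207585] is false
  NOT photo evidence submitted: no → true
  relevant rider attached: yes → true
  days until reported > 117 days: 5 > 117 is false
  NOT premiums current: yes → false
  incident in covered region: no → false
  peril = theft: collision == theft is false
  fraud score ≥ 62: 84 ≥ 62 is true
  fraud score ≤ 1: 84 ≤ 1 is false
  photo evidence submitted: no → false
  deductible = 10587 USD: 10354 == 10587 is false
  fraud score ≤ 14: 84 ≤ 14 is false
Combine:
[1.1] exactly-one(false, true) = true
[1.2.1.1] true OR false = true
[1.2.1] NOT true = false
[1.2] NOT false = true
[1] true → true = true
[2.1] false OR false = false
[2.2] false OR true = true
[2] false AND true = false
[3.1] false AND false = false
[3.2] false OR false = false
[3] false → false (antecedent false ⇒ implication holds) = true
[root] true AND false AND true = false
Overall: false → denied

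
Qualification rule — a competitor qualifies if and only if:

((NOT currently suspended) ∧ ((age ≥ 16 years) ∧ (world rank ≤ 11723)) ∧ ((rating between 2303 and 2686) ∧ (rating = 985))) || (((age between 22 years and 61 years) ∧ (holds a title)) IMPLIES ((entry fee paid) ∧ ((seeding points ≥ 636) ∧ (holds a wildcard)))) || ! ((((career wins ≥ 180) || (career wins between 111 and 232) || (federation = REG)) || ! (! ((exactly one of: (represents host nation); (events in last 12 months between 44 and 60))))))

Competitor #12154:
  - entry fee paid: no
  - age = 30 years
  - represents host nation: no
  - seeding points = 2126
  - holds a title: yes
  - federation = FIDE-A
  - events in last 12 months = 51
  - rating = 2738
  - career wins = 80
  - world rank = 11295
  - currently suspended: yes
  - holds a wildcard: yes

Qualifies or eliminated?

Atomic conditions:
  NOT currently suspended: yes → false
  age ≥ 16 years: 30 ≥ 16 is true
  world rank ≤ 11723: 11295 ≤ 11723 is true
  rating between 2303 and 2686: 2738 in [2303, 2686] is false
  rating = 985: 2738 == 985 is false
  age between 22 years and 61 years: 30 in [22, 61] is true
  holds a title: yes → true
  entry fee paid: no → false
  seeding points ≥ 636: 2126 ≥ 636 is true
  holds a wildcard: yes → true
  career wins ≥ 180: 80 ≥ 180 is false
  career wins between 111 and 232: 80 in [111, 232] is false
  federation = REG: FIDE-A == REG is false
  represents host nation: no → false
  events in last 12 months between 44 and 60: 51 in [44, 60] is true
Combine:
[1.2] true AND true = true
[1.3] false AND false = false
[1] false AND true AND false = false
[2.1] true AND true = true
[2.2.2] true AND true = true
[2.2] false AND true = false
[2] true → false = false
[3.1.1] false OR false OR false = false
[3.1.2.1.1] exactly-one(false, true) = true
[3.1.2.1] NOT true = false
[3.1.2] NOT false = true
[3.1] false OR true = true
[3] NOT true = false
[root] false OR false OR false = false
Overall: false → eliminated

Eliminated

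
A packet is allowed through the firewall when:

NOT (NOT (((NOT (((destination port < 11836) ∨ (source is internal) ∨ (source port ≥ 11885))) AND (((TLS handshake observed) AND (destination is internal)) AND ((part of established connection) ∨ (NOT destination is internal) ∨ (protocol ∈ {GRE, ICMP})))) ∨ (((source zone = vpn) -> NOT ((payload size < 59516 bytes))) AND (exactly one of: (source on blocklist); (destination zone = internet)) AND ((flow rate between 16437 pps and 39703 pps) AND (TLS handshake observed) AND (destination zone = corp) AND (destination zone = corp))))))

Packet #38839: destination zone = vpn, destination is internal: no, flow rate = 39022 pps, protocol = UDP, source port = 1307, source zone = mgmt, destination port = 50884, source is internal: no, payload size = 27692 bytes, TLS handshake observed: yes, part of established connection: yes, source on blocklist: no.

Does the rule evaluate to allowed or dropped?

Dropped

Atomic conditions:
  destination port < 11836: 50884 < 11836 is false
  source is internal: no → false
  source port ≥ 11885: 1307 ≥ 11885 is false
  TLS handshake observed: yes → true
  destination is internal: no → false
  part of established connection: yes → true
  NOT destination is internal: no → true
  protocol ∈ {GRE, ICMP}: UDP is not in the set → false
  source zone = vpn: mgmt == vpn is false
  payload size < 59516 bytes: 27692 < 59516 is true
  source on blocklist: no → false
  destination zone = internet: vpn == internet is false
  flow rate between 16437 pps and 39703 pps: 39022 in [16437, 39703] is true
  destination zone = corp: vpn == corp is false
Combine:
[1.1.1.1.1] false OR false OR false = false
[1.1.1.1] NOT false = true
[1.1.1.2.1] true AND false = false
[1.1.1.2.2] true OR true OR false = true
[1.1.1.2] false AND true = false
[1.1.1] true AND false = false
[1.1.2.1.2] NOT true = false
[1.1.2.1] false → false (antecedent false ⇒ implication holds) = true
[1.1.2.2] exactly-one(false, false) = false
[1.1.2.3] true AND true AND false AND false = false
[1.1.2] true AND false AND false = false
[1.1] false OR false = false
[1] NOT false = true
[root] NOT true = false
Overall: false → dropped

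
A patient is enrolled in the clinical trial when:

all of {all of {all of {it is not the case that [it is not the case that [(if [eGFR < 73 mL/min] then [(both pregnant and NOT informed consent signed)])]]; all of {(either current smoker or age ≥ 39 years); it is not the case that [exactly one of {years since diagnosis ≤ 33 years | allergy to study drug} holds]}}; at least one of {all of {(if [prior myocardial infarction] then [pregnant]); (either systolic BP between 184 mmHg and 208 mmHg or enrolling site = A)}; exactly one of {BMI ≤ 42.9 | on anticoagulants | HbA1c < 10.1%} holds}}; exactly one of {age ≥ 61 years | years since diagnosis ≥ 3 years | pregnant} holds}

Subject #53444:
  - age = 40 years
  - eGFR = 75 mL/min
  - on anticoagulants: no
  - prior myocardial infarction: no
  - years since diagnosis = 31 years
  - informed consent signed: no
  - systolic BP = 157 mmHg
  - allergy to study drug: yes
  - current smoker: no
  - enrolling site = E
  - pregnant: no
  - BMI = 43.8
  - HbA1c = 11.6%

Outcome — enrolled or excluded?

Excluded

Atomic conditions:
  eGFR < 73 mL/min: 75 < 73 is false
  pregnant: no → false
  NOT informed consent signed: no → true
  current smoker: no → false
  age ≥ 39 years: 40 ≥ 39 is true
  years since diagnosis ≤ 33 years: 31 ≤ 33 is true
  allergy to study drug: yes → true
  prior myocardial infarction: no → false
  systolic BP between 184 mmHg and 208 mmHg: 157 in [184, 208] is false
  enrolling site = A: E == A is false
  BMI ≤ 42.9: 43.8 ≤ 42.9 is false
  on anticoagulants: no → false
  HbA1c < 10.1%: 11.6 < 10.1 is false
  age ≥ 61 years: 40 ≥ 61 is false
  years since diagnosis ≥ 3 years: 31 ≥ 3 is true
Combine:
[1.1.1.1.1.2] false AND true = false
[1.1.1.1.1] false → false (antecedent false ⇒ implication holds) = true
[1.1.1.1] NOT true = false
[1.1.1] NOT false = true
[1.1.2.1] false OR true = true
[1.1.2.2.1] exactly-one(true, true) = false
[1.1.2.2] NOT false = true
[1.1.2] true AND true = true
[1.1] true AND true = true
[1.2.1.1] false → false (antecedent false ⇒ implication holds) = true
[1.2.1.2] false OR false = false
[1.2.1] true AND false = false
[1.2.2] exactly-one(false, false, false) = false
[1.2] false OR false = false
[1] true AND false = false
[2] exactly-one(false, true, false) = true
[root] false AND true = false
Overall: false → excluded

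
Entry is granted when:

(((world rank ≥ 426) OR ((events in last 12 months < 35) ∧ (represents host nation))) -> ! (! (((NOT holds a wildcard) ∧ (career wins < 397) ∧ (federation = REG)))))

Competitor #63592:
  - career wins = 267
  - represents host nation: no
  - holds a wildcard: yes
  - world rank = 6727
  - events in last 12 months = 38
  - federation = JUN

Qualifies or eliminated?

Atomic conditions:
  world rank ≥ 426: 6727 ≥ 426 is true
  events in last 12 months < 35: 38 < 35 is false
  represents host nation: no → false
  NOT holds a wildcard: yes → false
  career wins < 397: 267 < 397 is true
  federation = REG: JUN == REG is false
Combine:
[1.2] false AND false = false
[1] true OR false = true
[2.1.1] false AND true AND false = false
[2.1] NOT false = true
[2] NOT true = false
[root] true → false = false
Overall: false → eliminated

Eliminated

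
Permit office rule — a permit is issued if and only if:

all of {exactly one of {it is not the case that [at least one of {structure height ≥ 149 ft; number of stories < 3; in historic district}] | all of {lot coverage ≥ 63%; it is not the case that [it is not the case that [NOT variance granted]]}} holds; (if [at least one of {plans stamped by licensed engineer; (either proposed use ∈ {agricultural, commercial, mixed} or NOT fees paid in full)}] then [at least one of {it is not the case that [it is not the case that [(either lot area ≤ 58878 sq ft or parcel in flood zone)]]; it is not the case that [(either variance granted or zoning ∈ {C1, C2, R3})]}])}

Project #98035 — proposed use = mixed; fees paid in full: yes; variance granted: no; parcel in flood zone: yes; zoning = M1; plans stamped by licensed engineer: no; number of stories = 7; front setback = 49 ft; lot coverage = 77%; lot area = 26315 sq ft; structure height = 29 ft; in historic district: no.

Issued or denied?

Denied

Atomic conditions:
  structure height ≥ 149 ft: 29 ≥ 149 is false
  number of stories < 3: 7 < 3 is false
  in historic district: no → false
  lot coverage ≥ 63%: 77 ≥ 63 is true
  NOT variance granted: no → true
  plans stamped by licensed engineer: no → false
  proposed use ∈ {agricultural, commercial, mixed}: mixed is in the set → true
  NOT fees paid in full: yes → false
  lot area ≤ 58878 sq ft: 26315 ≤ 58878 is true
  parcel in flood zone: yes → true
  variance granted: no → false
  zoning ∈ {C1, C2, R3}: M1 is not in the set → false
Combine:
[1.1.1] false OR false OR false = false
[1.1] NOT false = true
[1.2.2.1] NOT true = false
[1.2.2] NOT false = true
[1.2] true AND true = true
[1] exactly-one(true, true) = false
[2.1.2] true OR false = true
[2.1] false OR true = true
[2.2.1.1.1] true OR true = true
[2.2.1.1] NOT true = false
[2.2.1] NOT false = true
[2.2.2.1] false OR false = false
[2.2.2] NOT false = true
[2.2] true OR true = true
[2] true → true = true
[root] false AND true = false
Overall: false → denied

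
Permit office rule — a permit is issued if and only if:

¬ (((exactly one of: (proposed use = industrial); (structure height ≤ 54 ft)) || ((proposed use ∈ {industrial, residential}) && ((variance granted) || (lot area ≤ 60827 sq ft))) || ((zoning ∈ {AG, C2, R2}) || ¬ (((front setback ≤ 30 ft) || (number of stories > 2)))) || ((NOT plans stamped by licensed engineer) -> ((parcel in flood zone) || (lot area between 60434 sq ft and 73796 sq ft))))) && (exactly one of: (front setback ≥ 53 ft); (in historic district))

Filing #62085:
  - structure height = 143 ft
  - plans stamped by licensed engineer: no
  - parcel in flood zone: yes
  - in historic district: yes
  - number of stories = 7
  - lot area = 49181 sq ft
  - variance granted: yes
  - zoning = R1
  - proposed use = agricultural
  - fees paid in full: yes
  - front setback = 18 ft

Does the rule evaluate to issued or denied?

Denied

Atomic conditions:
  proposed use = industrial: agricultural == industrial is false
  structure height ≤ 54 ft: 143 ≤ 54 is false
  proposed use ∈ {industrial, residential}: agricultural is not in the set → false
  variance granted: yes → true
  lot area ≤ 60827 sq ft: 49181 ≤ 60827 is true
  zoning ∈ {AG, C2, R2}: R1 is not in the set → false
  front setback ≤ 30 ft: 18 ≤ 30 is true
  number of stories > 2: 7 > 2 is true
  NOT plans stamped by licensed engineer: no → true
  parcel in flood zone: yes → true
  lot area between 60434 sq ft and 73796 sq ft: 49181 in [60434, 73796] is false
  front setback ≥ 53 ft: 18 ≥ 53 is false
  in historic district: yes → true
Combine:
[1.1.1] exactly-one(false, false) = false
[1.1.2.2] true OR true = true
[1.1.2] false AND true = false
[1.1.3.2.1] true OR true = true
[1.1.3.2] NOT true = false
[1.1.3] false OR false = false
[1.1.4.2] true OR false = true
[1.1.4] true → true = true
[1.1] false OR false OR false OR true = true
[1] NOT true = false
[2] exactly-one(false, true) = true
[root] false AND true = false
Overall: false → denied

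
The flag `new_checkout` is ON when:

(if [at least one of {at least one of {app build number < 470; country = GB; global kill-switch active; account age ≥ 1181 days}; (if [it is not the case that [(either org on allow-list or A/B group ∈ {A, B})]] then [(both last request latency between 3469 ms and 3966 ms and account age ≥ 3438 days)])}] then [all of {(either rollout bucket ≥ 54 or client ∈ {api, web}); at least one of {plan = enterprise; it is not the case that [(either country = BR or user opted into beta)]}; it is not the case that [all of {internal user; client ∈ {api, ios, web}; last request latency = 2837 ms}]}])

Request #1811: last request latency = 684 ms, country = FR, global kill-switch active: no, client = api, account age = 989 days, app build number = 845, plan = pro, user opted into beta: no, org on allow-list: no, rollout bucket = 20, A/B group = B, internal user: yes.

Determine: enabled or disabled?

Enabled

Atomic conditions:
  app build number < 470: 845 < 470 is false
  country = GB: FR == GB is false
  global kill-switch active: no → false
  account age ≥ 1181 days: 989 ≥ 1181 is false
  org on allow-list: no → false
  A/B group ∈ {A, B}: B is in the set → true
  last request latency between 3469 ms and 3966 ms: 684 in [3469, 3966] is false
  account age ≥ 3438 days: 989 ≥ 3438 is false
  rollout bucket ≥ 54: 20 ≥ 54 is false
  client ∈ {api, web}: api is in the set → true
  plan = enterprise: pro == enterprise is false
  country = BR: FR == BR is false
  user opted into beta: no → false
  internal user: yes → true
  client ∈ {api, ios, web}: api is in the set → true
  last request latency = 2837 ms: 684 == 2837 is false
Combine:
[1.1] false OR false OR false OR false = false
[1.2.1.1] false OR true = true
[1.2.1] NOT true = false
[1.2.2] false AND false = false
[1.2] false → false (antecedent false ⇒ implication holds) = true
[1] false OR true = true
[2.1] false OR true = true
[2.2.2.1] false OR false = false
[2.2.2] NOT false = true
[2.2] false OR true = true
[2.3.1] true AND true AND false = false
[2.3] NOT false = true
[2] true AND true AND true = true
[root] true → true = true
Overall: true → enabled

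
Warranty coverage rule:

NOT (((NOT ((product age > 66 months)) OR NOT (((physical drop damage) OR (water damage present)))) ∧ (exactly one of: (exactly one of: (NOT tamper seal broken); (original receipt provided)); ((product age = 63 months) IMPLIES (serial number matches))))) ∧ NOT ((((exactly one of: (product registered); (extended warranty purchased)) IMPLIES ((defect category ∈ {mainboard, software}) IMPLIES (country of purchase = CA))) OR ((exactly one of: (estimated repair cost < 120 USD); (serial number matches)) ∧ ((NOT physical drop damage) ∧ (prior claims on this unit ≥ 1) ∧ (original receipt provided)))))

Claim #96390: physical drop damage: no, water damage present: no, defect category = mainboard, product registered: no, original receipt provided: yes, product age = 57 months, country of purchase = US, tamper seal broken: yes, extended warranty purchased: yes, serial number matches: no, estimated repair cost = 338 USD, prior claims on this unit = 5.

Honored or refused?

Atomic conditions:
  product age > 66 months: 57 > 66 is false
  physical drop damage: no → false
  water damage present: no → false
  NOT tamper seal broken: yes → false
  original receipt provided: yes → true
  product age = 63 months: 57 == 63 is false
  serial number matches: no → false
  product registered: no → false
  extended warranty purchased: yes → true
  defect category ∈ {mainboard, software}: mainboard is in the set → true
  country of purchase = CA: US == CA is false
  estimated repair cost < 120 USD: 338 < 120 is false
  NOT physical drop damage: no → true
  prior claims on this unit ≥ 1: 5 ≥ 1 is true
Combine:
[1.1.1.1] NOT false = true
[1.1.1.2.1] false OR false = false
[1.1.1.2] NOT false = true
[1.1.1] true OR true = true
[1.1.2.1] exactly-one(false, true) = true
[1.1.2.2] false → false (antecedent false ⇒ implication holds) = true
[1.1.2] exactly-one(true, true) = false
[1.1] true AND false = false
[1] NOT false = true
[2.1.1.1] exactly-one(false, true) = true
[2.1.1.2] true → false = false
[2.1.1] true → false = false
[2.1.2.1] exactly-one(false, false) = false
[2.1.2.2] true AND true AND true = true
[2.1.2] false AND true = false
[2.1] false OR false = false
[2] NOT false = true
[root] true AND true = true
Overall: true → honored

Honored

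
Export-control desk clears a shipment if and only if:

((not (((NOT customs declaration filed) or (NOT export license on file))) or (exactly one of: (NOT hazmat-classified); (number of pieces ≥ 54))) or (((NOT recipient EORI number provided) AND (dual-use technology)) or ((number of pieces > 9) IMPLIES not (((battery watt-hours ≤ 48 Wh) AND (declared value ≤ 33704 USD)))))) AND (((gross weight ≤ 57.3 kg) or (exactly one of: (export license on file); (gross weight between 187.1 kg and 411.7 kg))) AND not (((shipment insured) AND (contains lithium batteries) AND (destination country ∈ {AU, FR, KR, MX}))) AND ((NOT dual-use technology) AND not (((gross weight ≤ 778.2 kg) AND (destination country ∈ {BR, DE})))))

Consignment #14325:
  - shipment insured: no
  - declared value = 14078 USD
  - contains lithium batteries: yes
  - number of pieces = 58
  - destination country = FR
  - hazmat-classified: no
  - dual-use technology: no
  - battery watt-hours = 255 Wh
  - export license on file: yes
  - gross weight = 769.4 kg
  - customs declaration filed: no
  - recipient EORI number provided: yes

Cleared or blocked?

Atomic conditions:
  NOT customs declaration filed: no → true
  NOT export license on file: yes → false
  NOT hazmat-classified: no → true
  number of pieces ≥ 54: 58 ≥ 54 is true
  NOT recipient EORI number provided: yes → false
  dual-use technology: no → false
  number of pieces > 9: 58 > 9 is true
  battery watt-hours ≤ 48 Wh: 255 ≤ 48 is false
  declared value ≤ 33704 USD: 14078 ≤ 33704 is true
  gross weight ≤ 57.3 kg: 769.4 ≤ 57.3 is false
  export license on file: yes → true
  gross weight between 187.1 kg and 411.7 kg: 769.4 in [187.1, 411.7] is false
  shipment insured: no → false
  contains lithium batteries: yes → true
  destination country ∈ {AU, FR, KR, MX}: FR is in the set → true
  NOT dual-use technology: no → true
  gross weight ≤ 778.2 kg: 769.4 ≤ 778.2 is true
  destination country ∈ {BR, DE}: FR is not in the set → false
Combine:
[1.1.1.1] true OR false = true
[1.1.1] NOT true = false
[1.1.2] exactly-one(true, true) = false
[1.1] false OR false = false
[1.2.1] false AND false = false
[1.2.2.2.1] false AND true = false
[1.2.2.2] NOT false = true
[1.2.2] true → true = true
[1.2] false OR true = true
[1] false OR true = true
[2.1.2] exactly-one(true, false) = true
[2.1] false OR true = true
[2.2.1] false AND true AND true = false
[2.2] NOT false = true
[2.3.2.1] true AND false = false
[2.3.2] NOT false = true
[2.3] true AND true = true
[2] true AND true AND true = true
[root] true AND true = true
Overall: true → cleared

Cleared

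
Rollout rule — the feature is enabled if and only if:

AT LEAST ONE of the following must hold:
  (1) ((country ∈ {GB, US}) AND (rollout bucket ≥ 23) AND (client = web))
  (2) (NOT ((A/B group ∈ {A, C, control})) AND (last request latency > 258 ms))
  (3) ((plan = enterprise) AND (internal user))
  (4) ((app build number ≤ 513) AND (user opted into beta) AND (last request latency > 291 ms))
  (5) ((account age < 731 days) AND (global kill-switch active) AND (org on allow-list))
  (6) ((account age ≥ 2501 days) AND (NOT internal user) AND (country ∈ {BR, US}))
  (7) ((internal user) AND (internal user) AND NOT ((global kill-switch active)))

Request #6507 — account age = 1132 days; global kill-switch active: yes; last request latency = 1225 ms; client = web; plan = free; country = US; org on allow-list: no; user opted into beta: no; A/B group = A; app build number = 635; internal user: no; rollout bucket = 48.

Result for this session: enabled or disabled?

Atomic conditions:
  country ∈ {GB, US}: US is in the set → true
  rollout bucket ≥ 23: 48 ≥ 23 is true
  client = web: web == web is true
  A/B group ∈ {A, C, control}: A is in the set → true
  last request latency > 258 ms: 1225 > 258 is true
  plan = enterprise: free == enterprise is false
  internal user: no → false
  app build number ≤ 513: 635 ≤ 513 is false
  user opted into beta: no → false
  last request latency > 291 ms: 1225 > 291 is true
  account age < 731 days: 1132 < 731 is false
  global kill-switch active: yes → true
  org on allow-list: no → false
  account age ≥ 2501 days: 1132 ≥ 2501 is false
  NOT internal user: no → true
  country ∈ {BR, US}: US is in the set → true
Combine:
[1] true AND true AND true = true
[2.1] NOT true = false
[2] false AND true = false
[3] false AND false = false
[4] false AND false AND true = false
[5] false AND true AND false = false
[6] false AND true AND true = false
[7.3] NOT true = false
[7] false AND false AND false = false
[root] true OR false OR false OR false OR false OR false OR false = true
Overall: true → enabled

Enabled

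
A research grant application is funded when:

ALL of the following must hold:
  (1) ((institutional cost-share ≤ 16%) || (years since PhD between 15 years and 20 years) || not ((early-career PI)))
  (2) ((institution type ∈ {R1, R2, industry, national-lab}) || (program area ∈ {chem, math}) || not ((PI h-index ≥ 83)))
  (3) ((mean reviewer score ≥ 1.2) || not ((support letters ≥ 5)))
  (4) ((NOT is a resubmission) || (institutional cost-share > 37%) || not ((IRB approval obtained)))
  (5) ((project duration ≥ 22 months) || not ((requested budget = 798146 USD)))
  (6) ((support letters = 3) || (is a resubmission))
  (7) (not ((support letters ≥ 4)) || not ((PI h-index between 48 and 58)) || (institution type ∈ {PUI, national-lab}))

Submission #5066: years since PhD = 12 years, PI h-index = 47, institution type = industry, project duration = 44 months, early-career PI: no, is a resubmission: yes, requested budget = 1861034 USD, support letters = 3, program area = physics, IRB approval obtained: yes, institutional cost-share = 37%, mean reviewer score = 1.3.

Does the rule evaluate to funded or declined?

Declined

Atomic conditions:
  institutional cost-share ≤ 16%: 37 ≤ 16 is false
  years since PhD between 15 years and 20 years: 12 in [15, 20] is false
  early-career PI: no → false
  institution type ∈ {R1, R2, industry, national-lab}: industry is in the set → true
  program area ∈ {chem, math}: physics is not in the set → false
  PI h-index ≥ 83: 47 ≥ 83 is false
  mean reviewer score ≥ 1.2: 1.3 ≥ 1.2 is true
  support letters ≥ 5: 3 ≥ 5 is false
  NOT is a resubmission: yes → false
  institutional cost-share > 37%: 37 > 37 is false
  IRB approval obtained: yes → true
  project duration ≥ 22 months: 44 ≥ 22 is true
  requested budget = 798146 USD: 1861034 == 798146 is false
  support letters = 3: 3 == 3 is true
  is a resubmission: yes → true
  support letters ≥ 4: 3 ≥ 4 is false
  PI h-index between 48 and 58: 47 in [48, 58] is false
  institution type ∈ {PUI, national-lab}: industry is not in the set → false
Combine:
[1.3] NOT false = true
[1] false OR false OR true = true
[2.3] NOT false = true
[2] true OR false OR true = true
[3.2] NOT false = true
[3] true OR true = true
[4.3] NOT true = false
[4] false OR false OR false = false
[5.2] NOT false = true
[5] true OR true = true
[6] true OR true = true
[7.1] NOT false = true
[7.2] NOT false = true
[7] true OR true OR false = true
[root] true AND true AND true AND false AND true AND true AND true = false
Overall: false → declined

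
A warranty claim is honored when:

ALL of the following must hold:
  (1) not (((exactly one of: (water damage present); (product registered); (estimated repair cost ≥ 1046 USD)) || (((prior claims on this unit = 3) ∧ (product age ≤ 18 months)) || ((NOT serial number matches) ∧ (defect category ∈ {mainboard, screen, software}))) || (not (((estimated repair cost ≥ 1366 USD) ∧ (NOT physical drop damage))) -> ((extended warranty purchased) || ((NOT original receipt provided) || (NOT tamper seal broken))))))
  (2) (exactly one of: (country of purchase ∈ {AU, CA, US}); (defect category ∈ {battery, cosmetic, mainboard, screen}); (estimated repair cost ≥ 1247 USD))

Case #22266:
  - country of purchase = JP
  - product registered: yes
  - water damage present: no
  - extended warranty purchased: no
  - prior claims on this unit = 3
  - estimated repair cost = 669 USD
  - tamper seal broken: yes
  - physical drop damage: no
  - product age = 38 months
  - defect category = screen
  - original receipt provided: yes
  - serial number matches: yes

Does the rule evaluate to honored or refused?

Atomic conditions:
  water damage present: no → false
  product registered: yes → true
  estimated repair cost ≥ 1046 USD: 669 ≥ 1046 is false
  prior claims on this unit = 3: 3 == 3 is true
  product age ≤ 18 months: 38 ≤ 18 is false
  NOT serial number matches: yes → false
  defect category ∈ {mainboard, screen, software}: screen is in the set → true
  estimated repair cost ≥ 1366 USD: 669 ≥ 1366 is false
  NOT physical drop damage: no → true
  extended warranty purchased: no → false
  NOT original receipt provided: yes → false
  NOT tamper seal broken: yes → false
  country of purchase ∈ {AU, CA, US}: JP is not in the set → false
  defect category ∈ {battery, cosmetic, mainboard, screen}: screen is in the set → true
  estimated repair cost ≥ 1247 USD: 669 ≥ 1247 is false
Combine:
[1.1.1] exactly-one(false, true, false) = true
[1.1.2.1] true AND false = false
[1.1.2.2] false AND true = false
[1.1.2] false OR false = false
[1.1.3.1.1] false AND true = false
[1.1.3.1] NOT false = true
[1.1.3.2.2] false OR false = false
[1.1.3.2] false OR false = false
[1.1.3] true → false = false
[1.1] true OR false OR false = true
[1] NOT true = false
[2] exactly-one(false, true, false) = true
[root] false AND true = false
Overall: false → refused

Refused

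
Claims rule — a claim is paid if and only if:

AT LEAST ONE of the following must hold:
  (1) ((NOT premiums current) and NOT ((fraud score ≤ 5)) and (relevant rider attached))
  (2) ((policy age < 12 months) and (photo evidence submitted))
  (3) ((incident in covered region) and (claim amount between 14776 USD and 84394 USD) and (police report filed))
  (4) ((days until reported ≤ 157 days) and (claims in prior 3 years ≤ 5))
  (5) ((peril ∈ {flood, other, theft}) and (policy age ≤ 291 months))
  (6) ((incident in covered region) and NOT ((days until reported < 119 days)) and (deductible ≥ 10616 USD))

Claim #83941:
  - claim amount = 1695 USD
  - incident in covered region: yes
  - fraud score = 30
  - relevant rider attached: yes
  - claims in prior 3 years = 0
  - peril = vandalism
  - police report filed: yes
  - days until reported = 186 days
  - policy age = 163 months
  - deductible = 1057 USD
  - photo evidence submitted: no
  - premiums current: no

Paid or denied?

Paid

Atomic conditions:
  NOT premiums current: no → true
  fraud score ≤ 5: 30 ≤ 5 is false
  relevant rider attached: yes → true
  policy age < 12 months: 163 < 12 is false
  photo evidence submitted: no → false
  incident in covered region: yes → true
  claim amount between 14776 USD and 84394 USD: 1695 in [14776, 84394] is false
  police report filed: yes → true
  days until reported ≤ 157 days: 186 ≤ 157 is false
  claims in prior 3 years ≤ 5: 0 ≤ 5 is true
  peril ∈ {flood, other, theft}: vandalism is not in the set → false
  policy age ≤ 291 months: 163 ≤ 291 is true
  days until reported < 119 days: 186 < 119 is false
  deductible ≥ 10616 USD: 1057 ≥ 10616 is false
Combine:
[1.2] NOT false = true
[1] true AND true AND true = true
[2] false AND false = false
[3] true AND false AND true = false
[4] false AND true = false
[5] false AND true = false
[6.2] NOT false = true
[6] true AND true AND false = false
[root] true OR false OR false OR false OR false OR false = true
Overall: true → paid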